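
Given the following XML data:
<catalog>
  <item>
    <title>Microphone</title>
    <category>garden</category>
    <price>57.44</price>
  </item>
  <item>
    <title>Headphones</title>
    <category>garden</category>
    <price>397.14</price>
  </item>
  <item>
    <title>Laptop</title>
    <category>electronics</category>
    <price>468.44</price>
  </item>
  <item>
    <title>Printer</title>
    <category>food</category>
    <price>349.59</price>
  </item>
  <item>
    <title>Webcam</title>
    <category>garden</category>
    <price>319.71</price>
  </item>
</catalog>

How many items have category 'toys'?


Scanning <item> elements for <category>toys</category>:
Count: 0

ANSWER: 0


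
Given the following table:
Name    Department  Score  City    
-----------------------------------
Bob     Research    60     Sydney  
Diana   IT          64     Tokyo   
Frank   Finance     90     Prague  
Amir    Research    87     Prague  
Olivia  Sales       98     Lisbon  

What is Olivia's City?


Row 5: Olivia
City = Lisbon

ANSWER: Lisbon


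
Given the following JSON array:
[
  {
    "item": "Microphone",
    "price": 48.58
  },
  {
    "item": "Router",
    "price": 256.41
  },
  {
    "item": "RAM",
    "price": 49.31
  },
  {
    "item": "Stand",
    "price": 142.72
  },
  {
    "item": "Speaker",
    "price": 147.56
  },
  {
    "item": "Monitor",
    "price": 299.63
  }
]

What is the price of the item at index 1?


Array index 1 -> Router
price = 256.41

ANSWER: 256.41


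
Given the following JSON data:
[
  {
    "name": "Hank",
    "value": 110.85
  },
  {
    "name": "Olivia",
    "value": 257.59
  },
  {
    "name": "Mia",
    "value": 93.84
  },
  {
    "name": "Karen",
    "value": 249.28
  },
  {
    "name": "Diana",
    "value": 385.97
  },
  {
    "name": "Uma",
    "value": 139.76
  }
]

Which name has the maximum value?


Comparing values:
  Hank: 110.85
  Olivia: 257.59
  Mia: 93.84
  Karen: 249.28
  Diana: 385.97
  Uma: 139.76
Maximum: Diana (385.97)

ANSWER: Diana


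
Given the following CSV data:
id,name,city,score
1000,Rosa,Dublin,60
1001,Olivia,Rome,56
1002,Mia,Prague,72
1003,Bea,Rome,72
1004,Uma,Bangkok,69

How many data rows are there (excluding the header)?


Counting rows (excluding header):
Header: id,name,city,score
Data rows: 5

ANSWER: 5


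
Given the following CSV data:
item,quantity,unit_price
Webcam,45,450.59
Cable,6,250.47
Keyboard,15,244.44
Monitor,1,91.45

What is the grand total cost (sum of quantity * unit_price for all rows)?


Computing row totals:
  Webcam: 45 * 450.59 = 20276.55
  Cable: 6 * 250.47 = 1502.82
  Keyboard: 15 * 244.44 = 3666.6
  Monitor: 1 * 91.45 = 91.45
Grand total = 20276.55 + 1502.82 + 3666.6 + 91.45 = 25537.42

ANSWER: 25537.42


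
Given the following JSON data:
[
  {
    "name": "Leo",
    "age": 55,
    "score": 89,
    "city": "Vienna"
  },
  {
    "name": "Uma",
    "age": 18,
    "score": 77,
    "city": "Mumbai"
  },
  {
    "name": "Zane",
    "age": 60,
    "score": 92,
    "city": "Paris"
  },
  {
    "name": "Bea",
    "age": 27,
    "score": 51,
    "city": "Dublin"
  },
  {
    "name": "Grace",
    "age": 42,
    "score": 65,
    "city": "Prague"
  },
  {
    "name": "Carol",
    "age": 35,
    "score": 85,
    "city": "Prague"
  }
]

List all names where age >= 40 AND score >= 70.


Checking both conditions:
  Leo (age=55, score=89) -> YES
  Uma (age=18, score=77) -> no
  Zane (age=60, score=92) -> YES
  Bea (age=27, score=51) -> no
  Grace (age=42, score=65) -> no
  Carol (age=35, score=85) -> no


ANSWER: Leo, Zane


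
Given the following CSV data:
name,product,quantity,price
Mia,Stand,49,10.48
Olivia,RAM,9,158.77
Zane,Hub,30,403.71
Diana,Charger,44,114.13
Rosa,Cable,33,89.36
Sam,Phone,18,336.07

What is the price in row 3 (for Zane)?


Row 3: Zane
Column 'price' = 403.71

ANSWER: 403.71


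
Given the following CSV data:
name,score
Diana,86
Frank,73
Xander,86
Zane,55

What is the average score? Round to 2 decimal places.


Scores: 86, 73, 86, 55
Sum = 300
Count = 4
Average = 300 / 4 = 75.00

ANSWER: 75.00


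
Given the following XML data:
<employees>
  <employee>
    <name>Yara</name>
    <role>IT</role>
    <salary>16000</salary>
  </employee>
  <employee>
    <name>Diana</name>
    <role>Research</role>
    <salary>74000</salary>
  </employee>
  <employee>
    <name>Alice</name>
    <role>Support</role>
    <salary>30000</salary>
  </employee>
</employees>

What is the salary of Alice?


Searching for <employee> with <name>Alice</name>
Found at position 3
<salary>30000</salary>

ANSWER: 30000


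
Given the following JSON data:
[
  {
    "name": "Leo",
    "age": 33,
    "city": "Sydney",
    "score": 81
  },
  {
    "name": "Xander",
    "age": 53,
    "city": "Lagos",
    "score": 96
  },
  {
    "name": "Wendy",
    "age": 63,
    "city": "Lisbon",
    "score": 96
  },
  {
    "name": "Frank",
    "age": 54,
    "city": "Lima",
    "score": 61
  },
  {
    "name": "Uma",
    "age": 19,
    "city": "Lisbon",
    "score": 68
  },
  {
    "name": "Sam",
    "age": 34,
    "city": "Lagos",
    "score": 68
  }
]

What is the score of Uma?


Looking up record where name = Uma
Record index: 4
Field 'score' = 68

ANSWER: 68


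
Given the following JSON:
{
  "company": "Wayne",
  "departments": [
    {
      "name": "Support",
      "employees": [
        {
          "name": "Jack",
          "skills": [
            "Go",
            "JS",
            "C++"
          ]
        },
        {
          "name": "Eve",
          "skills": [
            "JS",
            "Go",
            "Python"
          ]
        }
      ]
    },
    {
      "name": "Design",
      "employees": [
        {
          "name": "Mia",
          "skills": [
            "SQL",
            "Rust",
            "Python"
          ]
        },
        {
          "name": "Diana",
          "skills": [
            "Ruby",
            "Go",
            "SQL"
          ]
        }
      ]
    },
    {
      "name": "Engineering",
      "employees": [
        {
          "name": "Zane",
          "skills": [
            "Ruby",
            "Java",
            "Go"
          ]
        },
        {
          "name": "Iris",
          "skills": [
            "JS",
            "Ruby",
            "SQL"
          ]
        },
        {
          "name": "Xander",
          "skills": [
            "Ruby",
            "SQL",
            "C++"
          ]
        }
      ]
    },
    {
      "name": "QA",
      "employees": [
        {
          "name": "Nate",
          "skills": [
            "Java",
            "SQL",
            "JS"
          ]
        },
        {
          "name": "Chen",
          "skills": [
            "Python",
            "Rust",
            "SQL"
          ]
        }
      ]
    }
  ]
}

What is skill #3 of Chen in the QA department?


Path: departments[3].employees[1].skills[2]
Value: SQL

ANSWER: SQL


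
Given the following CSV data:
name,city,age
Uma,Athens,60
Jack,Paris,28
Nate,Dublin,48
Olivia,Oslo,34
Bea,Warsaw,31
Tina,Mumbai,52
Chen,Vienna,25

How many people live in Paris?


Scanning city column for 'Paris':
  Row 2: Jack -> MATCH
Total matches: 1

ANSWER: 1


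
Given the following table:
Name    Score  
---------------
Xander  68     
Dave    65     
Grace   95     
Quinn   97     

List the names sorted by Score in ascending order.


Sorting by Score (ascending):
  Dave: 65
  Xander: 68
  Grace: 95
  Quinn: 97


ANSWER: Dave, Xander, Grace, Quinn


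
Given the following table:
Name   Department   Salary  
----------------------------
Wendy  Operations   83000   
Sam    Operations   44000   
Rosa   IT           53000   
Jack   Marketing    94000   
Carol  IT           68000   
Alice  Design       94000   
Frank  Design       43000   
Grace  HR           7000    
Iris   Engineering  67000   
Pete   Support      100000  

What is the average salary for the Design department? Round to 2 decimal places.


Design department members:
  Alice: 94000
  Frank: 43000
Sum = 137000
Count = 2
Average = 137000 / 2 = 68500.00

ANSWER: 68500.00


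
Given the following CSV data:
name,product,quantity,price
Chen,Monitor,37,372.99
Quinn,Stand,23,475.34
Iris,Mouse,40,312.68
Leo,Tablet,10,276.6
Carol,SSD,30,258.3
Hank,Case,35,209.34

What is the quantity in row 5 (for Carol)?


Row 5: Carol
Column 'quantity' = 30

ANSWER: 30


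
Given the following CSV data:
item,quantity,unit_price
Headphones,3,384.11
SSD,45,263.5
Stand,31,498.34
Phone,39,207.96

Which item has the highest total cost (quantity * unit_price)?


Computing row totals:
  Headphones: 1152.33
  SSD: 11857.5
  Stand: 15448.54
  Phone: 8110.44
Maximum: Stand (15448.54)

ANSWER: Stand


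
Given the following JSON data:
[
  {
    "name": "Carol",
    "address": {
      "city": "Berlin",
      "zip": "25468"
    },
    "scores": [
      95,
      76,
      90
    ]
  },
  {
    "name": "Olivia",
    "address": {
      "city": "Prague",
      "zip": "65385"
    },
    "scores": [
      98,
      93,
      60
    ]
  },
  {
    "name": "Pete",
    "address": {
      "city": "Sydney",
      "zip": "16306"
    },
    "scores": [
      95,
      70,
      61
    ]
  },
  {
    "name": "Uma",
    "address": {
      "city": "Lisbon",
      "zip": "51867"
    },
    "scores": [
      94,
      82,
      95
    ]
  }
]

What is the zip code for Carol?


Path: records[0].address.zip
Value: 25468

ANSWER: 25468


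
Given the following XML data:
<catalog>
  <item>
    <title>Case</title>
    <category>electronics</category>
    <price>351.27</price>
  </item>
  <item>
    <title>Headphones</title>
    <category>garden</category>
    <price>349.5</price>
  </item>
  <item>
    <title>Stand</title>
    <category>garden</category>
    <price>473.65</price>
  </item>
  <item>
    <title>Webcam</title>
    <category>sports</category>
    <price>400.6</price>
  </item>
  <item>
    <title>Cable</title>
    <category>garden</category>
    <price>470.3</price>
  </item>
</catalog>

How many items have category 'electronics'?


Scanning <item> elements for <category>electronics</category>:
  Item 1: Case -> MATCH
Count: 1

ANSWER: 1


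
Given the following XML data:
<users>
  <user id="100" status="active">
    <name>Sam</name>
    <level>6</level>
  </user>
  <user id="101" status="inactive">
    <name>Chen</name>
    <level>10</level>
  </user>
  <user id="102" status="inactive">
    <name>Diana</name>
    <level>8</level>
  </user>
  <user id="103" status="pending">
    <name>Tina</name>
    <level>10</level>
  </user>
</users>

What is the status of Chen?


Finding user with name = Chen
user id="101" status="inactive"

ANSWER: inactive


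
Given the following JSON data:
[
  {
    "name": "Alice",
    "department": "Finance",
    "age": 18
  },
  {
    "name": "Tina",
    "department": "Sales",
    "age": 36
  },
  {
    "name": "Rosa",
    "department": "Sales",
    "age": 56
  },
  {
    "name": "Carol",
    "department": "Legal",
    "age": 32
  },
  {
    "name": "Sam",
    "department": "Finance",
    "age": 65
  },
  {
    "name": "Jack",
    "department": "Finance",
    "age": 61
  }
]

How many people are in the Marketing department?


Scanning records for department = Marketing
  No matches found
Count: 0

ANSWER: 0


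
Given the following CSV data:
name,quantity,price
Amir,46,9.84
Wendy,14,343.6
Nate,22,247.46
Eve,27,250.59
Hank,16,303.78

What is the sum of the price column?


Values in 'price' column:
  Row 1: 9.84
  Row 2: 343.6
  Row 3: 247.46
  Row 4: 250.59
  Row 5: 303.78
Sum = 9.84 + 343.6 + 247.46 + 250.59 + 303.78 = 1155.27

ANSWER: 1155.27


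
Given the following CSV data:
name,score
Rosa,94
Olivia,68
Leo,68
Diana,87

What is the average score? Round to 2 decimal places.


Scores: 94, 68, 68, 87
Sum = 317
Count = 4
Average = 317 / 4 = 79.25

ANSWER: 79.25


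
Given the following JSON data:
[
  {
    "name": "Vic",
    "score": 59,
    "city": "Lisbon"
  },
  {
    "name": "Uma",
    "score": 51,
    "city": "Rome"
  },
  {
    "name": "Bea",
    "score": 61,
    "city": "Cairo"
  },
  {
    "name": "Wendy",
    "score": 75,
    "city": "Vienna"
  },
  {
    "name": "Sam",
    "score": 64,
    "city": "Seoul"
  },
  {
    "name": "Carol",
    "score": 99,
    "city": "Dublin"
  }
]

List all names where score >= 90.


Filtering records where score >= 90:
  Vic (score=59) -> no
  Uma (score=51) -> no
  Bea (score=61) -> no
  Wendy (score=75) -> no
  Sam (score=64) -> no
  Carol (score=99) -> YES


ANSWER: Carol


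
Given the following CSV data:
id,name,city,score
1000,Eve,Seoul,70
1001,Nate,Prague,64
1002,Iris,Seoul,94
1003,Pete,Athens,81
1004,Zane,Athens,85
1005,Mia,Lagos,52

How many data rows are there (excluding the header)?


Counting rows (excluding header):
Header: id,name,city,score
Data rows: 6

ANSWER: 6


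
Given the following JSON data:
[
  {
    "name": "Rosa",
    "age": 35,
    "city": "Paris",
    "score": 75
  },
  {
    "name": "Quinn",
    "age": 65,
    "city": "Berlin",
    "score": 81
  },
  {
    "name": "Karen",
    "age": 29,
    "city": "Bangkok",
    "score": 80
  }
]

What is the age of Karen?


Looking up record where name = Karen
Record index: 2
Field 'age' = 29

ANSWER: 29


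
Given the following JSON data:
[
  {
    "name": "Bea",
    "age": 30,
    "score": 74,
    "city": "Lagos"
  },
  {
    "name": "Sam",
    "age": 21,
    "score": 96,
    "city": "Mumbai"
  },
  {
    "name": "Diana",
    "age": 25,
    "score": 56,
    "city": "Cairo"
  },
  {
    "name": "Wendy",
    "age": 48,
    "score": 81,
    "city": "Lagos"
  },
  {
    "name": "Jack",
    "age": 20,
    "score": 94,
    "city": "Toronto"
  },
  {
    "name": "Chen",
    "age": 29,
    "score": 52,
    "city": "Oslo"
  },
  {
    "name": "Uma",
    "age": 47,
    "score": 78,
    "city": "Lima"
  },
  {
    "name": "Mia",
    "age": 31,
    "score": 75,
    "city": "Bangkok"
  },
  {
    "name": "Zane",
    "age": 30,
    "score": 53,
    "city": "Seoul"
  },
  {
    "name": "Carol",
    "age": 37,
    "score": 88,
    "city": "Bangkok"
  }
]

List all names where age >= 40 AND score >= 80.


Checking both conditions:
  Bea (age=30, score=74) -> no
  Sam (age=21, score=96) -> no
  Diana (age=25, score=56) -> no
  Wendy (age=48, score=81) -> YES
  Jack (age=20, score=94) -> no
  Chen (age=29, score=52) -> no
  Uma (age=47, score=78) -> no
  Mia (age=31, score=75) -> no
  Zane (age=30, score=53) -> no
  Carol (age=37, score=88) -> no


ANSWER: Wendy


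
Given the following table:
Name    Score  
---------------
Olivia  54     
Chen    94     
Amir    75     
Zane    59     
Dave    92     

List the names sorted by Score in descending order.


Sorting by Score (descending):
  Chen: 94
  Dave: 92
  Amir: 75
  Zane: 59
  Olivia: 54


ANSWER: Chen, Dave, Amir, Zane, Olivia


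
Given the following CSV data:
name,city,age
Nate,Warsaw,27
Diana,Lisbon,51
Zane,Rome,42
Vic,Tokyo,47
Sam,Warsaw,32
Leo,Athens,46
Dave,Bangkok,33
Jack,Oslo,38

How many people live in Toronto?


Scanning city column for 'Toronto':
Total matches: 0

ANSWER: 0


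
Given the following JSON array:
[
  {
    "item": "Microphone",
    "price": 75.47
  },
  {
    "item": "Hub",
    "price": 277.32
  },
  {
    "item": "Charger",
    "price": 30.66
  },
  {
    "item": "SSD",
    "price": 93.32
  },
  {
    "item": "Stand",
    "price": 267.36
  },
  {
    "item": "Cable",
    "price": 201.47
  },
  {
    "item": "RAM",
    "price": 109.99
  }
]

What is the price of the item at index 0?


Array index 0 -> Microphone
price = 75.47

ANSWER: 75.47


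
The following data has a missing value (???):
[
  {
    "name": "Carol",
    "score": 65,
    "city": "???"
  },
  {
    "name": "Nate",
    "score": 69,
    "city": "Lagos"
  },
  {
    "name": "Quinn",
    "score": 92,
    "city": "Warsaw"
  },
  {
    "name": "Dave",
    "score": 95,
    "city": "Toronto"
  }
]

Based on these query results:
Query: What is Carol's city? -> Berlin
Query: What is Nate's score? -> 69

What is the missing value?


The missing value is Carol's city
From query: Carol's city = Berlin

ANSWER: Berlin


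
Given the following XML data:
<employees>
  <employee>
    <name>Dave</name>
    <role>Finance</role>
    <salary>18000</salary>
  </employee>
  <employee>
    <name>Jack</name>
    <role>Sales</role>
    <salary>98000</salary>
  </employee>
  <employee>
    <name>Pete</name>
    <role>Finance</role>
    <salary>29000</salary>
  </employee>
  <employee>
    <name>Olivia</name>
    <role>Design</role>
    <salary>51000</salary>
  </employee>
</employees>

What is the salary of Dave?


Searching for <employee> with <name>Dave</name>
Found at position 1
<salary>18000</salary>

ANSWER: 18000


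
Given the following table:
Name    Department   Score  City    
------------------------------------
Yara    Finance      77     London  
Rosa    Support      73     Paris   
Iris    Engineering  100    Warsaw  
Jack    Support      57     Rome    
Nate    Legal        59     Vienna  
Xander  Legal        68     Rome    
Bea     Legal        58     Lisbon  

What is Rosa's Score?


Row 2: Rosa
Score = 73

ANSWER: 73


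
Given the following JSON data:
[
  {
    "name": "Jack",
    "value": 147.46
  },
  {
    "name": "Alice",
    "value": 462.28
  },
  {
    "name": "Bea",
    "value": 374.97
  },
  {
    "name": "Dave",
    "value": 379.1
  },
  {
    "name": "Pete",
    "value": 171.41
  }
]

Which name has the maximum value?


Comparing values:
  Jack: 147.46
  Alice: 462.28
  Bea: 374.97
  Dave: 379.1
  Pete: 171.41
Maximum: Alice (462.28)

ANSWER: Alice


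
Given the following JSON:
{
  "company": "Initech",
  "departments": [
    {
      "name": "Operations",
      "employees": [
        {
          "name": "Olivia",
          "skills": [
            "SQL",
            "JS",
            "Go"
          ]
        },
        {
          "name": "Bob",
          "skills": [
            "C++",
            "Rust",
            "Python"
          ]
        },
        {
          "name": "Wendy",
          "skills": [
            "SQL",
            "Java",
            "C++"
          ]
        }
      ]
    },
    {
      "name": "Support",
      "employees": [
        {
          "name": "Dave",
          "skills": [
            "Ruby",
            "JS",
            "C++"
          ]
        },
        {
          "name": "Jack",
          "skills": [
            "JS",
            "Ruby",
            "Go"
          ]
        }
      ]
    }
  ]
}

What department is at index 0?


Path: departments[0].name
Value: Operations

ANSWER: Operations


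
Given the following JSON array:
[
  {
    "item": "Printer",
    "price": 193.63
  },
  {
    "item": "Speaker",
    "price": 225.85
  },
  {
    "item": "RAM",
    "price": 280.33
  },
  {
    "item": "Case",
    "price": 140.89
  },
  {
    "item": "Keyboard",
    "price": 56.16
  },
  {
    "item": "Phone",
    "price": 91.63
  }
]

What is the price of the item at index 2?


Array index 2 -> RAM
price = 280.33

ANSWER: 280.33


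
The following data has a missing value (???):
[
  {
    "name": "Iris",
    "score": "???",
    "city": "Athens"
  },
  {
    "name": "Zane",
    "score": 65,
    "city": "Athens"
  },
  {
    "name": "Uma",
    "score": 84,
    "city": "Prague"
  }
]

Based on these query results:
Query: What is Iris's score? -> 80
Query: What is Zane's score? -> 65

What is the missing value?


The missing value is Iris's score
From query: Iris's score = 80

ANSWER: 80


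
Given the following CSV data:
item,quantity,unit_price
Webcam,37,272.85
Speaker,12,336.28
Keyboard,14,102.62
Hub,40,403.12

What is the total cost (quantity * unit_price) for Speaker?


Row: Speaker
quantity = 12
unit_price = 336.28
total = 12 * 336.28 = 4035.36

ANSWER: 4035.36


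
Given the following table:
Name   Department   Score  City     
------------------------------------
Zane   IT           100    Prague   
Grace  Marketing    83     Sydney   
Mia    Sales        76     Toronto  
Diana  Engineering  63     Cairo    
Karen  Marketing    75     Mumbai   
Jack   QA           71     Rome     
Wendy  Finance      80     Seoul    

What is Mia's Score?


Row 3: Mia
Score = 76

ANSWER: 76


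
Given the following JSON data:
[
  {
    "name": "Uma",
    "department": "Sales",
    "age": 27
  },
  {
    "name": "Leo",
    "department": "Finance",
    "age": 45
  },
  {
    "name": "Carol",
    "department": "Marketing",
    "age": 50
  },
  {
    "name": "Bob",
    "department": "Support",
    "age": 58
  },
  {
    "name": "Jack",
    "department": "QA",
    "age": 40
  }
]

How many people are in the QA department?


Scanning records for department = QA
  Record 4: Jack
Count: 1

ANSWER: 1


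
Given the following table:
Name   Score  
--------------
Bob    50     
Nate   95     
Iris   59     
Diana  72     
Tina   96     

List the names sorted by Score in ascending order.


Sorting by Score (ascending):
  Bob: 50
  Iris: 59
  Diana: 72
  Nate: 95
  Tina: 96


ANSWER: Bob, Iris, Diana, Nate, Tina


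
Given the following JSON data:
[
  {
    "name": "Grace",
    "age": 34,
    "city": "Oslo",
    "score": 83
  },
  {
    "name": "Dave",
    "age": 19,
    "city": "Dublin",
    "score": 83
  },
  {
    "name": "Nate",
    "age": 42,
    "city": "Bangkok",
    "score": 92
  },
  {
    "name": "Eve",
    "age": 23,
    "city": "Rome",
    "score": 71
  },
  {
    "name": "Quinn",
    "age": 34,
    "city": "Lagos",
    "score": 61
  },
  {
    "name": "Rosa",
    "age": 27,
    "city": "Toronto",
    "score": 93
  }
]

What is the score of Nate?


Looking up record where name = Nate
Record index: 2
Field 'score' = 92

ANSWER: 92


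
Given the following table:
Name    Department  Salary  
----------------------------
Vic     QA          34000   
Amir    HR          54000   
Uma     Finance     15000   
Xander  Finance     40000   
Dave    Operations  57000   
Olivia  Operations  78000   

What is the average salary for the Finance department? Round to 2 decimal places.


Finance department members:
  Uma: 15000
  Xander: 40000
Sum = 55000
Count = 2
Average = 55000 / 2 = 27500.00

ANSWER: 27500.00


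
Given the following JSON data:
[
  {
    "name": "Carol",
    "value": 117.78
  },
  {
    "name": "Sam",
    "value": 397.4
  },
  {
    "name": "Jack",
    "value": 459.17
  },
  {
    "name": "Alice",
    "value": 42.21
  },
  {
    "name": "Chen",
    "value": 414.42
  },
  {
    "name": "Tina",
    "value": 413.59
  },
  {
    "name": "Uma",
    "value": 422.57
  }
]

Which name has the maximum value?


Comparing values:
  Carol: 117.78
  Sam: 397.4
  Jack: 459.17
  Alice: 42.21
  Chen: 414.42
  Tina: 413.59
  Uma: 422.57
Maximum: Jack (459.17)

ANSWER: Jack


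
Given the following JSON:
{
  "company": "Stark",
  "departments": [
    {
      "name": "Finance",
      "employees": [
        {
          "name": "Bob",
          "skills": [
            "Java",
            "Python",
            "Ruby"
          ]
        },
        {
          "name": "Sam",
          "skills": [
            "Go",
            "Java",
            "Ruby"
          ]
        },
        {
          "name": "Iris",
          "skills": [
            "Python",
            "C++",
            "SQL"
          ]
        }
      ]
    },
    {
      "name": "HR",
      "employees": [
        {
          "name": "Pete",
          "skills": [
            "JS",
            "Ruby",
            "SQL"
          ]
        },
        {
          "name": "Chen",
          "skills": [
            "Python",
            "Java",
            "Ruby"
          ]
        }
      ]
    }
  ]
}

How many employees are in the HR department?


Path: departments[1].employees
Count: 2

ANSWER: 2


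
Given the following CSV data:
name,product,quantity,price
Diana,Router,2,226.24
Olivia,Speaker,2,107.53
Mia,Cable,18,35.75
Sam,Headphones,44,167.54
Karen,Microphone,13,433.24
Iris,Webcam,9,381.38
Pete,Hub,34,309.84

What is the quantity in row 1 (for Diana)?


Row 1: Diana
Column 'quantity' = 2

ANSWER: 2


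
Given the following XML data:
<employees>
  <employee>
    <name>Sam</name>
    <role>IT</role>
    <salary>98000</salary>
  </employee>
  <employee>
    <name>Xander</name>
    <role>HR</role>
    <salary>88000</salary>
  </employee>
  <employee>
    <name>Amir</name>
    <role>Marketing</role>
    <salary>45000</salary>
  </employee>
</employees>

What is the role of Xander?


Searching for <employee> with <name>Xander</name>
Found at position 2
<role>HR</role>

ANSWER: HR


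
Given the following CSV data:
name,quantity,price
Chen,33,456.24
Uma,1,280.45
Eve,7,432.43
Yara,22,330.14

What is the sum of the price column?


Values in 'price' column:
  Row 1: 456.24
  Row 2: 280.45
  Row 3: 432.43
  Row 4: 330.14
Sum = 456.24 + 280.45 + 432.43 + 330.14 = 1499.26

ANSWER: 1499.26


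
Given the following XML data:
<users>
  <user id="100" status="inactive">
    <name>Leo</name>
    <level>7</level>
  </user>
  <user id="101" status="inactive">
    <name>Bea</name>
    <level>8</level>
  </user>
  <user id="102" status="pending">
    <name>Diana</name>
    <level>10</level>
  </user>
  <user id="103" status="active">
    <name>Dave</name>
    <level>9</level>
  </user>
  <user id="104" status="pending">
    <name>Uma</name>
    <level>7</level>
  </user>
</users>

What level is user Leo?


Finding user: Leo
<level>7</level>

ANSWER: 7


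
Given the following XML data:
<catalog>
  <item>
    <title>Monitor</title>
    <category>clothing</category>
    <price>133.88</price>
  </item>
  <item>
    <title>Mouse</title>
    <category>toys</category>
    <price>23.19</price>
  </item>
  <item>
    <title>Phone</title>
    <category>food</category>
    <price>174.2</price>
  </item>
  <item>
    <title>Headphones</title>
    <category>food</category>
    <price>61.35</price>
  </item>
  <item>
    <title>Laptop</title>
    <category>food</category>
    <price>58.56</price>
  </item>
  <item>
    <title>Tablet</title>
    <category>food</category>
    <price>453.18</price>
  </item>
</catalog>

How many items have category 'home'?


Scanning <item> elements for <category>home</category>:
Count: 0

ANSWER: 0


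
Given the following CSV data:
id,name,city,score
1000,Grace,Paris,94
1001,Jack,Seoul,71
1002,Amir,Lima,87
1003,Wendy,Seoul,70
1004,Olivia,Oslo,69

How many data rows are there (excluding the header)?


Counting rows (excluding header):
Header: id,name,city,score
Data rows: 5

ANSWER: 5


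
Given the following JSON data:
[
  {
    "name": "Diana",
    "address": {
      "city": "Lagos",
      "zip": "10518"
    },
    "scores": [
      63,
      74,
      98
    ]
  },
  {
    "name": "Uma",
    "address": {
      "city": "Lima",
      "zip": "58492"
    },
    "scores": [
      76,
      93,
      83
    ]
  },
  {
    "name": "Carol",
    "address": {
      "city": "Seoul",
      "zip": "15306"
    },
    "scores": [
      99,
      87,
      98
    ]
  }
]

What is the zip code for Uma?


Path: records[1].address.zip
Value: 58492

ANSWER: 58492


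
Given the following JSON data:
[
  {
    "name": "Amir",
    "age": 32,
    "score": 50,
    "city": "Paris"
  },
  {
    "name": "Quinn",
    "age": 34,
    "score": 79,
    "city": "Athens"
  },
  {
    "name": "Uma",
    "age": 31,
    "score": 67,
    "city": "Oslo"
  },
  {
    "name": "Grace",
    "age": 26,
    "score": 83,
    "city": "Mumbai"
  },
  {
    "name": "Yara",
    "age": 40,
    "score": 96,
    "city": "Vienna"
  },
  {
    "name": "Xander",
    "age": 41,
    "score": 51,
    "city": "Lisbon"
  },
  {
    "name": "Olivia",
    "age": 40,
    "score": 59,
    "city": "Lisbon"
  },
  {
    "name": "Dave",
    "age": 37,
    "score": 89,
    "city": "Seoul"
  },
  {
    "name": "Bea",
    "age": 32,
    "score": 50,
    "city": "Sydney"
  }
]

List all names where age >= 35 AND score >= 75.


Checking both conditions:
  Amir (age=32, score=50) -> no
  Quinn (age=34, score=79) -> no
  Uma (age=31, score=67) -> no
  Grace (age=26, score=83) -> no
  Yara (age=40, score=96) -> YES
  Xander (age=41, score=51) -> no
  Olivia (age=40, score=59) -> no
  Dave (age=37, score=89) -> YES
  Bea (age=32, score=50) -> no


ANSWER: Yara, Dave


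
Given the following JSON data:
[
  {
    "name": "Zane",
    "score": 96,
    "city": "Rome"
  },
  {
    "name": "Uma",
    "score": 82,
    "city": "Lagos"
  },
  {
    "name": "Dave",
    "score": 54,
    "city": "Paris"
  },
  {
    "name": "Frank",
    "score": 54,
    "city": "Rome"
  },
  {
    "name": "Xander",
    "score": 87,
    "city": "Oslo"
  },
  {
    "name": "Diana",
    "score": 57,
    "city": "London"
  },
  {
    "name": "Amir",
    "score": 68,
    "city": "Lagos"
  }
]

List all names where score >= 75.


Filtering records where score >= 75:
  Zane (score=96) -> YES
  Uma (score=82) -> YES
  Dave (score=54) -> no
  Frank (score=54) -> no
  Xander (score=87) -> YES
  Diana (score=57) -> no
  Amir (score=68) -> no


ANSWER: Zane, Uma, Xander


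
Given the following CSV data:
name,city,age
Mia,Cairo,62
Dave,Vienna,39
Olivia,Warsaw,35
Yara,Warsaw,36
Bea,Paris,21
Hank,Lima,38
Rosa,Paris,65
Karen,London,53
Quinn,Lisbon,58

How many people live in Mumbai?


Scanning city column for 'Mumbai':
Total matches: 0

ANSWER: 0


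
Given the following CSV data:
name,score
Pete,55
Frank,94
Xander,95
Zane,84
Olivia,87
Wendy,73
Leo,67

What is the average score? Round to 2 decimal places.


Scores: 55, 94, 95, 84, 87, 73, 67
Sum = 555
Count = 7
Average = 555 / 7 = 79.29

ANSWER: 79.29


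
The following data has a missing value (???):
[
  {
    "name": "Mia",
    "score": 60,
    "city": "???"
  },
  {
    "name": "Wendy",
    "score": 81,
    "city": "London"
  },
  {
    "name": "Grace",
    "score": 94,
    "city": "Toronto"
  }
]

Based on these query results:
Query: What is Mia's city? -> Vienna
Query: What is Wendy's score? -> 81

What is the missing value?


The missing value is Mia's city
From query: Mia's city = Vienna

ANSWER: Vienna


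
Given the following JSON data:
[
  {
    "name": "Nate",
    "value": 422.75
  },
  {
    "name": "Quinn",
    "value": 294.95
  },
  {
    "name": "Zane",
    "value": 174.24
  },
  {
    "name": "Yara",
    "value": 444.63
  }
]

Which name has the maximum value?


Comparing values:
  Nate: 422.75
  Quinn: 294.95
  Zane: 174.24
  Yara: 444.63
Maximum: Yara (444.63)

ANSWER: Yara


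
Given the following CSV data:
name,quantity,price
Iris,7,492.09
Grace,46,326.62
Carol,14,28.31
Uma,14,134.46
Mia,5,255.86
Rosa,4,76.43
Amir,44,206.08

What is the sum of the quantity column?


Values in 'quantity' column:
  Row 1: 7
  Row 2: 46
  Row 3: 14
  Row 4: 14
  Row 5: 5
  Row 6: 4
  Row 7: 44
Sum = 7 + 46 + 14 + 14 + 5 + 4 + 44 = 134

ANSWER: 134


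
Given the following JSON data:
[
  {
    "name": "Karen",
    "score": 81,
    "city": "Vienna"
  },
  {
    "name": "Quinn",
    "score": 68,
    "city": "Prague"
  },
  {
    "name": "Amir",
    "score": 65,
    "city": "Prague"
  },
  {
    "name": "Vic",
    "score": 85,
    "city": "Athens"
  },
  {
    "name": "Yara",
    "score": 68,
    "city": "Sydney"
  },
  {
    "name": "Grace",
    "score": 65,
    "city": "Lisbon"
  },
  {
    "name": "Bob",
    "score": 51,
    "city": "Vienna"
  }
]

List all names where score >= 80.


Filtering records where score >= 80:
  Karen (score=81) -> YES
  Quinn (score=68) -> no
  Amir (score=65) -> no
  Vic (score=85) -> YES
  Yara (score=68) -> no
  Grace (score=65) -> no
  Bob (score=51) -> no


ANSWER: Karen, Vic


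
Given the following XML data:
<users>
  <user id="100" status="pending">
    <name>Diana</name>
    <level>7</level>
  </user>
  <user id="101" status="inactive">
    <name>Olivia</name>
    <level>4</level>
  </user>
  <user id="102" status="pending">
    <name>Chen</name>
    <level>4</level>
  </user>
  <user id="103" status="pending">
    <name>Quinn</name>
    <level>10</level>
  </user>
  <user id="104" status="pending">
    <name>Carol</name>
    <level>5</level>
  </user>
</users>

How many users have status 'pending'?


Counting users with status='pending':
  Diana (id=100) -> MATCH
  Chen (id=102) -> MATCH
  Quinn (id=103) -> MATCH
  Carol (id=104) -> MATCH
Count: 4

ANSWER: 4


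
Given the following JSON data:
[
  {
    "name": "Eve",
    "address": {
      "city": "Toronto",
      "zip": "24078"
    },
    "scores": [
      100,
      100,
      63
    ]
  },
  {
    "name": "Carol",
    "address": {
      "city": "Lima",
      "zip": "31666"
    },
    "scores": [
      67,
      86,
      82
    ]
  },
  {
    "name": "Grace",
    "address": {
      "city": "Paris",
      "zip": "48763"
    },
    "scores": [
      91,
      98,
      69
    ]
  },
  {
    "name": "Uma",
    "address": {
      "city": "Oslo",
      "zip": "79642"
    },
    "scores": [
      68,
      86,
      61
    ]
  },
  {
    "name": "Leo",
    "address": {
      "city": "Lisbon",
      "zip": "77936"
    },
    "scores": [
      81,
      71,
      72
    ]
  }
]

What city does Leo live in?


Path: records[4].address.city
Value: Lisbon

ANSWER: Lisbon


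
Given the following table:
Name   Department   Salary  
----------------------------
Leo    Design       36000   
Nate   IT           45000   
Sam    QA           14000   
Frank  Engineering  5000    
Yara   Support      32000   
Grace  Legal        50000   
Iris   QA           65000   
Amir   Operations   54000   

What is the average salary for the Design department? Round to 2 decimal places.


Design department members:
  Leo: 36000
Sum = 36000
Count = 1
Average = 36000 / 1 = 36000.00

ANSWER: 36000.00


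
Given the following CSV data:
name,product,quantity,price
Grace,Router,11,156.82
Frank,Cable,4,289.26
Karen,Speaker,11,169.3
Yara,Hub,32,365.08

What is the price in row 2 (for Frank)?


Row 2: Frank
Column 'price' = 289.26

ANSWER: 289.26


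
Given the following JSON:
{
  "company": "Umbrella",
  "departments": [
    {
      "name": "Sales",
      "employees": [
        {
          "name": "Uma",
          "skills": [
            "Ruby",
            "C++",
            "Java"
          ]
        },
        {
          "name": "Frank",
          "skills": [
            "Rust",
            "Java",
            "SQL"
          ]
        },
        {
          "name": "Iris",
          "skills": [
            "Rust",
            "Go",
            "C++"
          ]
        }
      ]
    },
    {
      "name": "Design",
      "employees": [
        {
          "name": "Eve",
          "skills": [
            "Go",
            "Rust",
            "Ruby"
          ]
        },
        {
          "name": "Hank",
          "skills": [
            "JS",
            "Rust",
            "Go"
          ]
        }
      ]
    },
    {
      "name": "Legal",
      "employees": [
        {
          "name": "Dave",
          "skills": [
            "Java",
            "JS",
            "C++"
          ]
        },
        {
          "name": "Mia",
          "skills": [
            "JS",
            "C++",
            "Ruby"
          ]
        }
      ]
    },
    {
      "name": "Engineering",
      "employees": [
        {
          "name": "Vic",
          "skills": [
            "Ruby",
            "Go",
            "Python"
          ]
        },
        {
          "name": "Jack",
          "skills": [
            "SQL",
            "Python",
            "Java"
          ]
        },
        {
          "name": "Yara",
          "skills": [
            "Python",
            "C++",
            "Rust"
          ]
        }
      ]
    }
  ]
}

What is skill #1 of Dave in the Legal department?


Path: departments[2].employees[0].skills[0]
Value: Java

ANSWER: Java


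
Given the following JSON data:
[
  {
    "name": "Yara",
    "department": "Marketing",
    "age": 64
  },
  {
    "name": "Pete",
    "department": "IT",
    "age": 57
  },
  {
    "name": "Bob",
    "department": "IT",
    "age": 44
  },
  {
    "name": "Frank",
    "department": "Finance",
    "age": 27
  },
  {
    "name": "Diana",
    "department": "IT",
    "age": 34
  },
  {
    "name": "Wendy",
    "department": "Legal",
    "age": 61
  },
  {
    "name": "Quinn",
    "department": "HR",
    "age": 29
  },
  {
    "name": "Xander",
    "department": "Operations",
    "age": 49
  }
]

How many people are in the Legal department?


Scanning records for department = Legal
  Record 5: Wendy
Count: 1

ANSWER: 1


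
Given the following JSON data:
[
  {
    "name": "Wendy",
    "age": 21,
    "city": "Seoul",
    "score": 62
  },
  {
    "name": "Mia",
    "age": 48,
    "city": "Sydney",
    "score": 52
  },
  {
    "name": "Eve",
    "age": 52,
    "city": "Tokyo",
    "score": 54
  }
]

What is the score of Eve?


Looking up record where name = Eve
Record index: 2
Field 'score' = 54

ANSWER: 54


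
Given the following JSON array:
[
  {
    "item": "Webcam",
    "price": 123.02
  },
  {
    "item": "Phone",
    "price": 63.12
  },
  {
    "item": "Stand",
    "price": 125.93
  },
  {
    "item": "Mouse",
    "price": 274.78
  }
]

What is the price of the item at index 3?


Array index 3 -> Mouse
price = 274.78

ANSWER: 274.78


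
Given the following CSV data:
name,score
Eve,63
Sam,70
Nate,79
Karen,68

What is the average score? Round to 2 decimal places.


Scores: 63, 70, 79, 68
Sum = 280
Count = 4
Average = 280 / 4 = 70.00

ANSWER: 70.00


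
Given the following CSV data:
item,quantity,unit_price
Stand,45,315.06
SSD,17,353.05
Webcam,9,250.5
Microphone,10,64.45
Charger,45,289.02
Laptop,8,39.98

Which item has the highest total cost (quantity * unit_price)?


Computing row totals:
  Stand: 14177.7
  SSD: 6001.85
  Webcam: 2254.5
  Microphone: 644.5
  Charger: 13005.9
  Laptop: 319.84
Maximum: Stand (14177.7)

ANSWER: Stand


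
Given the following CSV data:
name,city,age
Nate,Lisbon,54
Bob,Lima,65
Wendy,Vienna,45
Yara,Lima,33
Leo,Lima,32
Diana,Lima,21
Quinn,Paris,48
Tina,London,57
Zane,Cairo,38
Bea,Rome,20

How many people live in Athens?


Scanning city column for 'Athens':
Total matches: 0

ANSWER: 0


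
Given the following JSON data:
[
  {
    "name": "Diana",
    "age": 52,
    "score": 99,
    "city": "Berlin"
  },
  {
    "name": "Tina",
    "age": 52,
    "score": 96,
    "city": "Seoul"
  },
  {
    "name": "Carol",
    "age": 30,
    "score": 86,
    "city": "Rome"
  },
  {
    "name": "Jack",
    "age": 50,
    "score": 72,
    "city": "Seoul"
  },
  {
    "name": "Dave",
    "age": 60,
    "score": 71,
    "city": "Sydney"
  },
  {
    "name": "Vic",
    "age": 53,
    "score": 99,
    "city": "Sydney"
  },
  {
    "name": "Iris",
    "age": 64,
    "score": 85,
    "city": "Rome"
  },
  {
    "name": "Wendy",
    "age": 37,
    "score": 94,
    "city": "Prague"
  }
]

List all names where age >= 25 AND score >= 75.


Checking both conditions:
  Diana (age=52, score=99) -> YES
  Tina (age=52, score=96) -> YES
  Carol (age=30, score=86) -> YES
  Jack (age=50, score=72) -> no
  Dave (age=60, score=71) -> no
  Vic (age=53, score=99) -> YES
  Iris (age=64, score=85) -> YES
  Wendy (age=37, score=94) -> YES


ANSWER: Diana, Tina, Carol, Vic, Iris, Wendy


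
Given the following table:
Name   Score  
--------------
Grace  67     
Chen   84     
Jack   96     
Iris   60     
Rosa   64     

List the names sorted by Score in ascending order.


Sorting by Score (ascending):
  Iris: 60
  Rosa: 64
  Grace: 67
  Chen: 84
  Jack: 96


ANSWER: Iris, Rosa, Grace, Chen, Jack


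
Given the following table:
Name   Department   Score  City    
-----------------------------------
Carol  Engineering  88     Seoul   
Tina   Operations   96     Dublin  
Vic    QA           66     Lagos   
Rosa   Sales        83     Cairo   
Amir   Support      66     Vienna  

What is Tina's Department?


Row 2: Tina
Department = Operations

ANSWER: Operations


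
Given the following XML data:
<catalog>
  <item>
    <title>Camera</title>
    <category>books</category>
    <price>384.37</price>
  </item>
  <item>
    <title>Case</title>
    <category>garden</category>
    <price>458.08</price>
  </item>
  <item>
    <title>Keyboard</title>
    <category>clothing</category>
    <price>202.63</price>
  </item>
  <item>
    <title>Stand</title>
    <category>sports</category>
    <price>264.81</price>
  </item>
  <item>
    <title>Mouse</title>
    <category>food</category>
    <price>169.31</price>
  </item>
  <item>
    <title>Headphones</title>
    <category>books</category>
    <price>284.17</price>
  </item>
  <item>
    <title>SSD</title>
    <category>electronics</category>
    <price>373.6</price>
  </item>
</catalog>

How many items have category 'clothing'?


Scanning <item> elements for <category>clothing</category>:
  Item 3: Keyboard -> MATCH
Count: 1

ANSWER: 1
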